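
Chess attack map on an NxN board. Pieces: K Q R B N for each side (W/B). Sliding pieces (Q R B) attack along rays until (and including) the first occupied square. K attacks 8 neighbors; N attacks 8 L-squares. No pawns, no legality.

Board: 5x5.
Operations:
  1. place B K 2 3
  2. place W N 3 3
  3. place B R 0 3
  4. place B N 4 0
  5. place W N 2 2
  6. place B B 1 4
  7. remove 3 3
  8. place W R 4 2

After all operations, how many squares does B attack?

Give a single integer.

Answer: 15

Derivation:
Op 1: place BK@(2,3)
Op 2: place WN@(3,3)
Op 3: place BR@(0,3)
Op 4: place BN@(4,0)
Op 5: place WN@(2,2)
Op 6: place BB@(1,4)
Op 7: remove (3,3)
Op 8: place WR@(4,2)
Per-piece attacks for B:
  BR@(0,3): attacks (0,4) (0,2) (0,1) (0,0) (1,3) (2,3) [ray(1,0) blocked at (2,3)]
  BB@(1,4): attacks (2,3) (0,3) [ray(1,-1) blocked at (2,3); ray(-1,-1) blocked at (0,3)]
  BK@(2,3): attacks (2,4) (2,2) (3,3) (1,3) (3,4) (3,2) (1,4) (1,2)
  BN@(4,0): attacks (3,2) (2,1)
Union (15 distinct): (0,0) (0,1) (0,2) (0,3) (0,4) (1,2) (1,3) (1,4) (2,1) (2,2) (2,3) (2,4) (3,2) (3,3) (3,4)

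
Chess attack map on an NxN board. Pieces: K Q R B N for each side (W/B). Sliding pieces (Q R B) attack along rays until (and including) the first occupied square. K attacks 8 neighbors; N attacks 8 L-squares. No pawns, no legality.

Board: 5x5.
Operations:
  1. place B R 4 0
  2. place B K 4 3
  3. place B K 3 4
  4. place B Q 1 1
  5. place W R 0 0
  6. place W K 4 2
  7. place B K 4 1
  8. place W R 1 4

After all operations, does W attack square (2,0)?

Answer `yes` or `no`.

Answer: yes

Derivation:
Op 1: place BR@(4,0)
Op 2: place BK@(4,3)
Op 3: place BK@(3,4)
Op 4: place BQ@(1,1)
Op 5: place WR@(0,0)
Op 6: place WK@(4,2)
Op 7: place BK@(4,1)
Op 8: place WR@(1,4)
Per-piece attacks for W:
  WR@(0,0): attacks (0,1) (0,2) (0,3) (0,4) (1,0) (2,0) (3,0) (4,0) [ray(1,0) blocked at (4,0)]
  WR@(1,4): attacks (1,3) (1,2) (1,1) (2,4) (3,4) (0,4) [ray(0,-1) blocked at (1,1); ray(1,0) blocked at (3,4)]
  WK@(4,2): attacks (4,3) (4,1) (3,2) (3,3) (3,1)
W attacks (2,0): yes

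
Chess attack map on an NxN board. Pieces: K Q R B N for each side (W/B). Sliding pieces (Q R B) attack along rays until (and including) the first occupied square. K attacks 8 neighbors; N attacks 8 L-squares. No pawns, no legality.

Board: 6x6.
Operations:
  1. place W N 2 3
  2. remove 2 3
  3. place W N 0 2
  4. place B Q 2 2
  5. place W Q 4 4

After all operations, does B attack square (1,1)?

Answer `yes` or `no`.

Op 1: place WN@(2,3)
Op 2: remove (2,3)
Op 3: place WN@(0,2)
Op 4: place BQ@(2,2)
Op 5: place WQ@(4,4)
Per-piece attacks for B:
  BQ@(2,2): attacks (2,3) (2,4) (2,5) (2,1) (2,0) (3,2) (4,2) (5,2) (1,2) (0,2) (3,3) (4,4) (3,1) (4,0) (1,3) (0,4) (1,1) (0,0) [ray(-1,0) blocked at (0,2); ray(1,1) blocked at (4,4)]
B attacks (1,1): yes

Answer: yes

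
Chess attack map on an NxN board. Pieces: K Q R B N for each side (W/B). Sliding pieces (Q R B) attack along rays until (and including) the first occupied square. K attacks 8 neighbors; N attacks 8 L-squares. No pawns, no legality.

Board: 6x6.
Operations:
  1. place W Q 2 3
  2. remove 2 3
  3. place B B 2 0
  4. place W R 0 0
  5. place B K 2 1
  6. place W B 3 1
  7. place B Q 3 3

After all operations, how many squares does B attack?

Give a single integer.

Answer: 23

Derivation:
Op 1: place WQ@(2,3)
Op 2: remove (2,3)
Op 3: place BB@(2,0)
Op 4: place WR@(0,0)
Op 5: place BK@(2,1)
Op 6: place WB@(3,1)
Op 7: place BQ@(3,3)
Per-piece attacks for B:
  BB@(2,0): attacks (3,1) (1,1) (0,2) [ray(1,1) blocked at (3,1)]
  BK@(2,1): attacks (2,2) (2,0) (3,1) (1,1) (3,2) (3,0) (1,2) (1,0)
  BQ@(3,3): attacks (3,4) (3,5) (3,2) (3,1) (4,3) (5,3) (2,3) (1,3) (0,3) (4,4) (5,5) (4,2) (5,1) (2,4) (1,5) (2,2) (1,1) (0,0) [ray(0,-1) blocked at (3,1); ray(-1,-1) blocked at (0,0)]
Union (23 distinct): (0,0) (0,2) (0,3) (1,0) (1,1) (1,2) (1,3) (1,5) (2,0) (2,2) (2,3) (2,4) (3,0) (3,1) (3,2) (3,4) (3,5) (4,2) (4,3) (4,4) (5,1) (5,3) (5,5)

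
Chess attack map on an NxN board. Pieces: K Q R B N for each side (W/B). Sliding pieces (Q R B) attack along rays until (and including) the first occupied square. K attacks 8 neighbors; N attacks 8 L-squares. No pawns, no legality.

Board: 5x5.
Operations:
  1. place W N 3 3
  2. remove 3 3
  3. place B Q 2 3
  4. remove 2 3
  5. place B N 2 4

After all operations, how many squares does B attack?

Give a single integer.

Answer: 4

Derivation:
Op 1: place WN@(3,3)
Op 2: remove (3,3)
Op 3: place BQ@(2,3)
Op 4: remove (2,3)
Op 5: place BN@(2,4)
Per-piece attacks for B:
  BN@(2,4): attacks (3,2) (4,3) (1,2) (0,3)
Union (4 distinct): (0,3) (1,2) (3,2) (4,3)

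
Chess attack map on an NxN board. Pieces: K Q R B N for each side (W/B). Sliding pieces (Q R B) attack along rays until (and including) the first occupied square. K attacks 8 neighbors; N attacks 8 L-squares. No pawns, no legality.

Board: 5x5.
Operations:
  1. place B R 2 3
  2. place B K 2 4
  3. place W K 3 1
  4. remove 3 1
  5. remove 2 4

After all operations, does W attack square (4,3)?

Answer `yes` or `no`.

Answer: no

Derivation:
Op 1: place BR@(2,3)
Op 2: place BK@(2,4)
Op 3: place WK@(3,1)
Op 4: remove (3,1)
Op 5: remove (2,4)
Per-piece attacks for W:
W attacks (4,3): no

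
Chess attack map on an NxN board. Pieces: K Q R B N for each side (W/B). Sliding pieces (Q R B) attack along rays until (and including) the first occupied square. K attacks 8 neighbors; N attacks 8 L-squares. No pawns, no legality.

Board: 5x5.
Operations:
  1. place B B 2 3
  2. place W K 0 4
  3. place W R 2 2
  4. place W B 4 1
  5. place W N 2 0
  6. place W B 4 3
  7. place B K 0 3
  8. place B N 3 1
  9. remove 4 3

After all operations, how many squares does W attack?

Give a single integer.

Op 1: place BB@(2,3)
Op 2: place WK@(0,4)
Op 3: place WR@(2,2)
Op 4: place WB@(4,1)
Op 5: place WN@(2,0)
Op 6: place WB@(4,3)
Op 7: place BK@(0,3)
Op 8: place BN@(3,1)
Op 9: remove (4,3)
Per-piece attacks for W:
  WK@(0,4): attacks (0,3) (1,4) (1,3)
  WN@(2,0): attacks (3,2) (4,1) (1,2) (0,1)
  WR@(2,2): attacks (2,3) (2,1) (2,0) (3,2) (4,2) (1,2) (0,2) [ray(0,1) blocked at (2,3); ray(0,-1) blocked at (2,0)]
  WB@(4,1): attacks (3,2) (2,3) (3,0) [ray(-1,1) blocked at (2,3)]
Union (13 distinct): (0,1) (0,2) (0,3) (1,2) (1,3) (1,4) (2,0) (2,1) (2,3) (3,0) (3,2) (4,1) (4,2)

Answer: 13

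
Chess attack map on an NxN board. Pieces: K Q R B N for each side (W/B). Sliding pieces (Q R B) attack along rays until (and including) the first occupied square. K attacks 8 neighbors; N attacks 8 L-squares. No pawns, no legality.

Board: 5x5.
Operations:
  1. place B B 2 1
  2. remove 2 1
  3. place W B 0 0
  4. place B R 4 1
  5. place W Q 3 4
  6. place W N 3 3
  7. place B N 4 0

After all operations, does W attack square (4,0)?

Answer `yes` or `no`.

Op 1: place BB@(2,1)
Op 2: remove (2,1)
Op 3: place WB@(0,0)
Op 4: place BR@(4,1)
Op 5: place WQ@(3,4)
Op 6: place WN@(3,3)
Op 7: place BN@(4,0)
Per-piece attacks for W:
  WB@(0,0): attacks (1,1) (2,2) (3,3) [ray(1,1) blocked at (3,3)]
  WN@(3,3): attacks (1,4) (4,1) (2,1) (1,2)
  WQ@(3,4): attacks (3,3) (4,4) (2,4) (1,4) (0,4) (4,3) (2,3) (1,2) (0,1) [ray(0,-1) blocked at (3,3)]
W attacks (4,0): no

Answer: no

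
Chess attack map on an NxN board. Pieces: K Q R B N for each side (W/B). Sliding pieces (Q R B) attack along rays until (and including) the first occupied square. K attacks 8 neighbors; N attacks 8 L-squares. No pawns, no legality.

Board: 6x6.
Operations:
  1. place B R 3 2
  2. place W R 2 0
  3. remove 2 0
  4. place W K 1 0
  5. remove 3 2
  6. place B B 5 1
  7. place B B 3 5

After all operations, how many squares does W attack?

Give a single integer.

Answer: 5

Derivation:
Op 1: place BR@(3,2)
Op 2: place WR@(2,0)
Op 3: remove (2,0)
Op 4: place WK@(1,0)
Op 5: remove (3,2)
Op 6: place BB@(5,1)
Op 7: place BB@(3,5)
Per-piece attacks for W:
  WK@(1,0): attacks (1,1) (2,0) (0,0) (2,1) (0,1)
Union (5 distinct): (0,0) (0,1) (1,1) (2,0) (2,1)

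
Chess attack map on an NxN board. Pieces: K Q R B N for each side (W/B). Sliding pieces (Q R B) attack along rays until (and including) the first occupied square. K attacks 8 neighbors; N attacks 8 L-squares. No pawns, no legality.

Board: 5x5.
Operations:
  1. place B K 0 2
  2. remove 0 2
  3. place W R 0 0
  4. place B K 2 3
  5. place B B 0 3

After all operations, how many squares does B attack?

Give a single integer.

Answer: 10

Derivation:
Op 1: place BK@(0,2)
Op 2: remove (0,2)
Op 3: place WR@(0,0)
Op 4: place BK@(2,3)
Op 5: place BB@(0,3)
Per-piece attacks for B:
  BB@(0,3): attacks (1,4) (1,2) (2,1) (3,0)
  BK@(2,3): attacks (2,4) (2,2) (3,3) (1,3) (3,4) (3,2) (1,4) (1,2)
Union (10 distinct): (1,2) (1,3) (1,4) (2,1) (2,2) (2,4) (3,0) (3,2) (3,3) (3,4)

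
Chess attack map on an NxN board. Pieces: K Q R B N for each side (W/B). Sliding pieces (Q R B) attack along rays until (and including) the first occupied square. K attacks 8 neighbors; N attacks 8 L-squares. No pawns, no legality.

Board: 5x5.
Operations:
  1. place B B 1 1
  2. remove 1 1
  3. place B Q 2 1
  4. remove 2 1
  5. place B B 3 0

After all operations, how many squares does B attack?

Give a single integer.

Answer: 4

Derivation:
Op 1: place BB@(1,1)
Op 2: remove (1,1)
Op 3: place BQ@(2,1)
Op 4: remove (2,1)
Op 5: place BB@(3,0)
Per-piece attacks for B:
  BB@(3,0): attacks (4,1) (2,1) (1,2) (0,3)
Union (4 distinct): (0,3) (1,2) (2,1) (4,1)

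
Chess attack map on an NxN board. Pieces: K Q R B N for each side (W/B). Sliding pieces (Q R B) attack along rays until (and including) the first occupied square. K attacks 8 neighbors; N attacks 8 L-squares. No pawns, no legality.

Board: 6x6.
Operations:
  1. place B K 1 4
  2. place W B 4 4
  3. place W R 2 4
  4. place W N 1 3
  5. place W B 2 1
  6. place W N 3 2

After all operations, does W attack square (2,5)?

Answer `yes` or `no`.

Op 1: place BK@(1,4)
Op 2: place WB@(4,4)
Op 3: place WR@(2,4)
Op 4: place WN@(1,3)
Op 5: place WB@(2,1)
Op 6: place WN@(3,2)
Per-piece attacks for W:
  WN@(1,3): attacks (2,5) (3,4) (0,5) (2,1) (3,2) (0,1)
  WB@(2,1): attacks (3,2) (3,0) (1,2) (0,3) (1,0) [ray(1,1) blocked at (3,2)]
  WR@(2,4): attacks (2,5) (2,3) (2,2) (2,1) (3,4) (4,4) (1,4) [ray(0,-1) blocked at (2,1); ray(1,0) blocked at (4,4); ray(-1,0) blocked at (1,4)]
  WN@(3,2): attacks (4,4) (5,3) (2,4) (1,3) (4,0) (5,1) (2,0) (1,1)
  WB@(4,4): attacks (5,5) (5,3) (3,5) (3,3) (2,2) (1,1) (0,0)
W attacks (2,5): yes

Answer: yes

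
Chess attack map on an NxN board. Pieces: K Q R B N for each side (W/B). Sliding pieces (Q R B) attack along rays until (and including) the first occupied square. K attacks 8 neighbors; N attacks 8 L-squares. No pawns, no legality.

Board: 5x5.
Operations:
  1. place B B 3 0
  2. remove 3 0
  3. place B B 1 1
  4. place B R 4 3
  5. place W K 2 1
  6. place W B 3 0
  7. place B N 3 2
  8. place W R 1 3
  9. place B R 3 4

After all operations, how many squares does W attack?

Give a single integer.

Op 1: place BB@(3,0)
Op 2: remove (3,0)
Op 3: place BB@(1,1)
Op 4: place BR@(4,3)
Op 5: place WK@(2,1)
Op 6: place WB@(3,0)
Op 7: place BN@(3,2)
Op 8: place WR@(1,3)
Op 9: place BR@(3,4)
Per-piece attacks for W:
  WR@(1,3): attacks (1,4) (1,2) (1,1) (2,3) (3,3) (4,3) (0,3) [ray(0,-1) blocked at (1,1); ray(1,0) blocked at (4,3)]
  WK@(2,1): attacks (2,2) (2,0) (3,1) (1,1) (3,2) (3,0) (1,2) (1,0)
  WB@(3,0): attacks (4,1) (2,1) [ray(-1,1) blocked at (2,1)]
Union (15 distinct): (0,3) (1,0) (1,1) (1,2) (1,4) (2,0) (2,1) (2,2) (2,3) (3,0) (3,1) (3,2) (3,3) (4,1) (4,3)

Answer: 15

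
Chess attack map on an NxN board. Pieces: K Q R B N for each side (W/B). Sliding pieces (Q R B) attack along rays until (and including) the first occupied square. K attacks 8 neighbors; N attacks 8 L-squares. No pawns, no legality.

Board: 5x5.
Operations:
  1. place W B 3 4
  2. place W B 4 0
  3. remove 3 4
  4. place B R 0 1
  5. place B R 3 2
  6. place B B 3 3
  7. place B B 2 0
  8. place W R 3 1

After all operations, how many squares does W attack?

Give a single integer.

Op 1: place WB@(3,4)
Op 2: place WB@(4,0)
Op 3: remove (3,4)
Op 4: place BR@(0,1)
Op 5: place BR@(3,2)
Op 6: place BB@(3,3)
Op 7: place BB@(2,0)
Op 8: place WR@(3,1)
Per-piece attacks for W:
  WR@(3,1): attacks (3,2) (3,0) (4,1) (2,1) (1,1) (0,1) [ray(0,1) blocked at (3,2); ray(-1,0) blocked at (0,1)]
  WB@(4,0): attacks (3,1) [ray(-1,1) blocked at (3,1)]
Union (7 distinct): (0,1) (1,1) (2,1) (3,0) (3,1) (3,2) (4,1)

Answer: 7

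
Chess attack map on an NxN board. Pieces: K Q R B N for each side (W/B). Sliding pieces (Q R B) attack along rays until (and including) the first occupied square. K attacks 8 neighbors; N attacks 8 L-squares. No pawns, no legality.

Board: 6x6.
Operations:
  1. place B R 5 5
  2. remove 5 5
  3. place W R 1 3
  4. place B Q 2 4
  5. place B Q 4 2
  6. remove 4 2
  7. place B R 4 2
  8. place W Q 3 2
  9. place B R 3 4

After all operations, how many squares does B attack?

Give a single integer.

Op 1: place BR@(5,5)
Op 2: remove (5,5)
Op 3: place WR@(1,3)
Op 4: place BQ@(2,4)
Op 5: place BQ@(4,2)
Op 6: remove (4,2)
Op 7: place BR@(4,2)
Op 8: place WQ@(3,2)
Op 9: place BR@(3,4)
Per-piece attacks for B:
  BQ@(2,4): attacks (2,5) (2,3) (2,2) (2,1) (2,0) (3,4) (1,4) (0,4) (3,5) (3,3) (4,2) (1,5) (1,3) [ray(1,0) blocked at (3,4); ray(1,-1) blocked at (4,2); ray(-1,-1) blocked at (1,3)]
  BR@(3,4): attacks (3,5) (3,3) (3,2) (4,4) (5,4) (2,4) [ray(0,-1) blocked at (3,2); ray(-1,0) blocked at (2,4)]
  BR@(4,2): attacks (4,3) (4,4) (4,5) (4,1) (4,0) (5,2) (3,2) [ray(-1,0) blocked at (3,2)]
Union (22 distinct): (0,4) (1,3) (1,4) (1,5) (2,0) (2,1) (2,2) (2,3) (2,4) (2,5) (3,2) (3,3) (3,4) (3,5) (4,0) (4,1) (4,2) (4,3) (4,4) (4,5) (5,2) (5,4)

Answer: 22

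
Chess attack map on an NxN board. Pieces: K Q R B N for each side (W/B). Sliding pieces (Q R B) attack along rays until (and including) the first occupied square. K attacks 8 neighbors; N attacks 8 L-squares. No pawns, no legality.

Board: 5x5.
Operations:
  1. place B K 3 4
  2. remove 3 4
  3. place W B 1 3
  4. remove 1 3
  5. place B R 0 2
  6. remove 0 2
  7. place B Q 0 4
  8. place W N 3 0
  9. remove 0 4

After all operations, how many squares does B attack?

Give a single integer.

Op 1: place BK@(3,4)
Op 2: remove (3,4)
Op 3: place WB@(1,3)
Op 4: remove (1,3)
Op 5: place BR@(0,2)
Op 6: remove (0,2)
Op 7: place BQ@(0,4)
Op 8: place WN@(3,0)
Op 9: remove (0,4)
Per-piece attacks for B:
Union (0 distinct): (none)

Answer: 0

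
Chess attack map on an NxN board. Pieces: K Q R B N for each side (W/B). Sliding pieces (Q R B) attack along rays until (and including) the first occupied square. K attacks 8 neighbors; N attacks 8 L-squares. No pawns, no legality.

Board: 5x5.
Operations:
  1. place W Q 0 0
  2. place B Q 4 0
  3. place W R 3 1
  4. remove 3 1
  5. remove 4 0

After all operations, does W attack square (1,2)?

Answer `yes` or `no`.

Op 1: place WQ@(0,0)
Op 2: place BQ@(4,0)
Op 3: place WR@(3,1)
Op 4: remove (3,1)
Op 5: remove (4,0)
Per-piece attacks for W:
  WQ@(0,0): attacks (0,1) (0,2) (0,3) (0,4) (1,0) (2,0) (3,0) (4,0) (1,1) (2,2) (3,3) (4,4)
W attacks (1,2): no

Answer: no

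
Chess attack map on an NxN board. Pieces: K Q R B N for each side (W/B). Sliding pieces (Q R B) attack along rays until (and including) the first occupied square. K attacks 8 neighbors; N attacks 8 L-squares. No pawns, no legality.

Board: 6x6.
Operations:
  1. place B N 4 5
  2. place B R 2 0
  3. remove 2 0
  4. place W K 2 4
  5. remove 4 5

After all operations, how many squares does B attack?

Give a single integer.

Answer: 0

Derivation:
Op 1: place BN@(4,5)
Op 2: place BR@(2,0)
Op 3: remove (2,0)
Op 4: place WK@(2,4)
Op 5: remove (4,5)
Per-piece attacks for B:
Union (0 distinct): (none)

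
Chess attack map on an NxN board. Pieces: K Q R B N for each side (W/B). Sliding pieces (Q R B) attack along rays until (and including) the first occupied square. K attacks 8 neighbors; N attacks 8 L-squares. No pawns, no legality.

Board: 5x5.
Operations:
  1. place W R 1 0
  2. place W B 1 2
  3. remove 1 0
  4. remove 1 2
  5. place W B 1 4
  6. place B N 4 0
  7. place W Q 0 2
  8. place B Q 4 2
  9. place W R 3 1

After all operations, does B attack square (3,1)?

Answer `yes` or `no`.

Answer: yes

Derivation:
Op 1: place WR@(1,0)
Op 2: place WB@(1,2)
Op 3: remove (1,0)
Op 4: remove (1,2)
Op 5: place WB@(1,4)
Op 6: place BN@(4,0)
Op 7: place WQ@(0,2)
Op 8: place BQ@(4,2)
Op 9: place WR@(3,1)
Per-piece attacks for B:
  BN@(4,0): attacks (3,2) (2,1)
  BQ@(4,2): attacks (4,3) (4,4) (4,1) (4,0) (3,2) (2,2) (1,2) (0,2) (3,3) (2,4) (3,1) [ray(0,-1) blocked at (4,0); ray(-1,0) blocked at (0,2); ray(-1,-1) blocked at (3,1)]
B attacks (3,1): yes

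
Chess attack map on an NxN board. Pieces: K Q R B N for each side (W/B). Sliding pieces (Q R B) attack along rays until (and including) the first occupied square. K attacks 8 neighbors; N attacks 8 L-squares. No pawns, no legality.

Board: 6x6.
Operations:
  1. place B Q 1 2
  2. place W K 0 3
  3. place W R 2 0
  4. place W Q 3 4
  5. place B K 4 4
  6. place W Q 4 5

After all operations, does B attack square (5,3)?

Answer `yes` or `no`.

Answer: yes

Derivation:
Op 1: place BQ@(1,2)
Op 2: place WK@(0,3)
Op 3: place WR@(2,0)
Op 4: place WQ@(3,4)
Op 5: place BK@(4,4)
Op 6: place WQ@(4,5)
Per-piece attacks for B:
  BQ@(1,2): attacks (1,3) (1,4) (1,5) (1,1) (1,0) (2,2) (3,2) (4,2) (5,2) (0,2) (2,3) (3,4) (2,1) (3,0) (0,3) (0,1) [ray(1,1) blocked at (3,4); ray(-1,1) blocked at (0,3)]
  BK@(4,4): attacks (4,5) (4,3) (5,4) (3,4) (5,5) (5,3) (3,5) (3,3)
B attacks (5,3): yes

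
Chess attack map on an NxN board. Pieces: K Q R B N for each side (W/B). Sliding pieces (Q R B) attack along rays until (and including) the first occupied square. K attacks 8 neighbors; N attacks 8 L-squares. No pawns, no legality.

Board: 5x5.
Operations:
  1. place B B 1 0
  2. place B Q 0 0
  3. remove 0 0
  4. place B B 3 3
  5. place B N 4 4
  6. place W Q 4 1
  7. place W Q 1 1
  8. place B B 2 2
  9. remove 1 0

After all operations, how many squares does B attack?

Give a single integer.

Op 1: place BB@(1,0)
Op 2: place BQ@(0,0)
Op 3: remove (0,0)
Op 4: place BB@(3,3)
Op 5: place BN@(4,4)
Op 6: place WQ@(4,1)
Op 7: place WQ@(1,1)
Op 8: place BB@(2,2)
Op 9: remove (1,0)
Per-piece attacks for B:
  BB@(2,2): attacks (3,3) (3,1) (4,0) (1,3) (0,4) (1,1) [ray(1,1) blocked at (3,3); ray(-1,-1) blocked at (1,1)]
  BB@(3,3): attacks (4,4) (4,2) (2,4) (2,2) [ray(1,1) blocked at (4,4); ray(-1,-1) blocked at (2,2)]
  BN@(4,4): attacks (3,2) (2,3)
Union (12 distinct): (0,4) (1,1) (1,3) (2,2) (2,3) (2,4) (3,1) (3,2) (3,3) (4,0) (4,2) (4,4)

Answer: 12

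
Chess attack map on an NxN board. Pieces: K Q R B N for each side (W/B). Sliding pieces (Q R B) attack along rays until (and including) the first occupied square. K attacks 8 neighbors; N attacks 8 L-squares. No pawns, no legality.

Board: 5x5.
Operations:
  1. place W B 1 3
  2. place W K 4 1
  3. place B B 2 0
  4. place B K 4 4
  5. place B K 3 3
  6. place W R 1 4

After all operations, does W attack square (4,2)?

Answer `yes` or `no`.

Answer: yes

Derivation:
Op 1: place WB@(1,3)
Op 2: place WK@(4,1)
Op 3: place BB@(2,0)
Op 4: place BK@(4,4)
Op 5: place BK@(3,3)
Op 6: place WR@(1,4)
Per-piece attacks for W:
  WB@(1,3): attacks (2,4) (2,2) (3,1) (4,0) (0,4) (0,2)
  WR@(1,4): attacks (1,3) (2,4) (3,4) (4,4) (0,4) [ray(0,-1) blocked at (1,3); ray(1,0) blocked at (4,4)]
  WK@(4,1): attacks (4,2) (4,0) (3,1) (3,2) (3,0)
W attacks (4,2): yes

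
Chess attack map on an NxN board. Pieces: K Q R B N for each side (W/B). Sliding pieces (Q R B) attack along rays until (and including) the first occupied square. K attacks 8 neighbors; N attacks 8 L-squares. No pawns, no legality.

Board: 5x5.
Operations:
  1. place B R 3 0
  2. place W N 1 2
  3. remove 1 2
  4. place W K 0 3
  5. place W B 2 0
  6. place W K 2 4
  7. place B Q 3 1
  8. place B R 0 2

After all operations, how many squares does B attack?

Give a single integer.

Op 1: place BR@(3,0)
Op 2: place WN@(1,2)
Op 3: remove (1,2)
Op 4: place WK@(0,3)
Op 5: place WB@(2,0)
Op 6: place WK@(2,4)
Op 7: place BQ@(3,1)
Op 8: place BR@(0,2)
Per-piece attacks for B:
  BR@(0,2): attacks (0,3) (0,1) (0,0) (1,2) (2,2) (3,2) (4,2) [ray(0,1) blocked at (0,3)]
  BR@(3,0): attacks (3,1) (4,0) (2,0) [ray(0,1) blocked at (3,1); ray(-1,0) blocked at (2,0)]
  BQ@(3,1): attacks (3,2) (3,3) (3,4) (3,0) (4,1) (2,1) (1,1) (0,1) (4,2) (4,0) (2,2) (1,3) (0,4) (2,0) [ray(0,-1) blocked at (3,0); ray(-1,-1) blocked at (2,0)]
Union (18 distinct): (0,0) (0,1) (0,3) (0,4) (1,1) (1,2) (1,3) (2,0) (2,1) (2,2) (3,0) (3,1) (3,2) (3,3) (3,4) (4,0) (4,1) (4,2)

Answer: 18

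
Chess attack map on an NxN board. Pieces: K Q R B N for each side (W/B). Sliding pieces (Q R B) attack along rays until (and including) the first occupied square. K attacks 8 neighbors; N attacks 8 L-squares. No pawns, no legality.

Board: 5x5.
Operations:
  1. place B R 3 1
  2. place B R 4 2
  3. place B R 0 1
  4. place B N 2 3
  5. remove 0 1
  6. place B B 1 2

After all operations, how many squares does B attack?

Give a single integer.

Op 1: place BR@(3,1)
Op 2: place BR@(4,2)
Op 3: place BR@(0,1)
Op 4: place BN@(2,3)
Op 5: remove (0,1)
Op 6: place BB@(1,2)
Per-piece attacks for B:
  BB@(1,2): attacks (2,3) (2,1) (3,0) (0,3) (0,1) [ray(1,1) blocked at (2,3)]
  BN@(2,3): attacks (4,4) (0,4) (3,1) (4,2) (1,1) (0,2)
  BR@(3,1): attacks (3,2) (3,3) (3,4) (3,0) (4,1) (2,1) (1,1) (0,1)
  BR@(4,2): attacks (4,3) (4,4) (4,1) (4,0) (3,2) (2,2) (1,2) [ray(-1,0) blocked at (1,2)]
Union (19 distinct): (0,1) (0,2) (0,3) (0,4) (1,1) (1,2) (2,1) (2,2) (2,3) (3,0) (3,1) (3,2) (3,3) (3,4) (4,0) (4,1) (4,2) (4,3) (4,4)

Answer: 19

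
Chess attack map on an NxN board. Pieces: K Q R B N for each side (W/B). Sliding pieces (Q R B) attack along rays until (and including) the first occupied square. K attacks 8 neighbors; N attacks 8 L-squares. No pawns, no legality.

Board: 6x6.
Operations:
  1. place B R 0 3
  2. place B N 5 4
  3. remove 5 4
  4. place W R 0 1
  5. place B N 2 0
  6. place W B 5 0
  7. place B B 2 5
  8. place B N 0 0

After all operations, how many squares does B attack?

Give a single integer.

Answer: 17

Derivation:
Op 1: place BR@(0,3)
Op 2: place BN@(5,4)
Op 3: remove (5,4)
Op 4: place WR@(0,1)
Op 5: place BN@(2,0)
Op 6: place WB@(5,0)
Op 7: place BB@(2,5)
Op 8: place BN@(0,0)
Per-piece attacks for B:
  BN@(0,0): attacks (1,2) (2,1)
  BR@(0,3): attacks (0,4) (0,5) (0,2) (0,1) (1,3) (2,3) (3,3) (4,3) (5,3) [ray(0,-1) blocked at (0,1)]
  BN@(2,0): attacks (3,2) (4,1) (1,2) (0,1)
  BB@(2,5): attacks (3,4) (4,3) (5,2) (1,4) (0,3) [ray(-1,-1) blocked at (0,3)]
Union (17 distinct): (0,1) (0,2) (0,3) (0,4) (0,5) (1,2) (1,3) (1,4) (2,1) (2,3) (3,2) (3,3) (3,4) (4,1) (4,3) (5,2) (5,3)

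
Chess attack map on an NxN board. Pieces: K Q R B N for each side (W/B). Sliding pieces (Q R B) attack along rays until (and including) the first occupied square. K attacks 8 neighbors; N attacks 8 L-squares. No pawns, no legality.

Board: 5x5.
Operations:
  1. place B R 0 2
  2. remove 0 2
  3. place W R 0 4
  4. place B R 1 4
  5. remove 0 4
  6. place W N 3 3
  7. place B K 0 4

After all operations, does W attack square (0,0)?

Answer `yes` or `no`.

Op 1: place BR@(0,2)
Op 2: remove (0,2)
Op 3: place WR@(0,4)
Op 4: place BR@(1,4)
Op 5: remove (0,4)
Op 6: place WN@(3,3)
Op 7: place BK@(0,4)
Per-piece attacks for W:
  WN@(3,3): attacks (1,4) (4,1) (2,1) (1,2)
W attacks (0,0): no

Answer: no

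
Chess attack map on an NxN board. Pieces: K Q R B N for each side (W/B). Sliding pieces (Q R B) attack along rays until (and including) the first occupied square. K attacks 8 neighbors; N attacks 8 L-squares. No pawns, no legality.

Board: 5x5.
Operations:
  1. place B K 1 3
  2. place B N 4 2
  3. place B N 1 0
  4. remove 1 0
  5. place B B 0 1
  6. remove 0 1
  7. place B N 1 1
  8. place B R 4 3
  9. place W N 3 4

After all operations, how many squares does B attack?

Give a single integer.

Answer: 16

Derivation:
Op 1: place BK@(1,3)
Op 2: place BN@(4,2)
Op 3: place BN@(1,0)
Op 4: remove (1,0)
Op 5: place BB@(0,1)
Op 6: remove (0,1)
Op 7: place BN@(1,1)
Op 8: place BR@(4,3)
Op 9: place WN@(3,4)
Per-piece attacks for B:
  BN@(1,1): attacks (2,3) (3,2) (0,3) (3,0)
  BK@(1,3): attacks (1,4) (1,2) (2,3) (0,3) (2,4) (2,2) (0,4) (0,2)
  BN@(4,2): attacks (3,4) (2,3) (3,0) (2,1)
  BR@(4,3): attacks (4,4) (4,2) (3,3) (2,3) (1,3) [ray(0,-1) blocked at (4,2); ray(-1,0) blocked at (1,3)]
Union (16 distinct): (0,2) (0,3) (0,4) (1,2) (1,3) (1,4) (2,1) (2,2) (2,3) (2,4) (3,0) (3,2) (3,3) (3,4) (4,2) (4,4)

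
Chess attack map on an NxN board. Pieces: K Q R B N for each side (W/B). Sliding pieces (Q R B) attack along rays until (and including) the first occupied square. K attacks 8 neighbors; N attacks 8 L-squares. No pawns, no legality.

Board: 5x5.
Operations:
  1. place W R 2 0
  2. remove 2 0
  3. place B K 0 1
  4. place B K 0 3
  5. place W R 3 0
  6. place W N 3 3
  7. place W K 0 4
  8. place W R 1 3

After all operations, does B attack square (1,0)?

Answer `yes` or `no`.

Op 1: place WR@(2,0)
Op 2: remove (2,0)
Op 3: place BK@(0,1)
Op 4: place BK@(0,3)
Op 5: place WR@(3,0)
Op 6: place WN@(3,3)
Op 7: place WK@(0,4)
Op 8: place WR@(1,3)
Per-piece attacks for B:
  BK@(0,1): attacks (0,2) (0,0) (1,1) (1,2) (1,0)
  BK@(0,3): attacks (0,4) (0,2) (1,3) (1,4) (1,2)
B attacks (1,0): yes

Answer: yes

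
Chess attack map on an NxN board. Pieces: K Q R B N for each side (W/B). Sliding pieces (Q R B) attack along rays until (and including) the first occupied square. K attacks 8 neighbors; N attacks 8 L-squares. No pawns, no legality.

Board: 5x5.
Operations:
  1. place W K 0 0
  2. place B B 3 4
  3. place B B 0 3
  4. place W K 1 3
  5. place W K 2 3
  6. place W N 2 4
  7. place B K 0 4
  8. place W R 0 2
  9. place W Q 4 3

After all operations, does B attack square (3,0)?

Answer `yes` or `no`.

Op 1: place WK@(0,0)
Op 2: place BB@(3,4)
Op 3: place BB@(0,3)
Op 4: place WK@(1,3)
Op 5: place WK@(2,3)
Op 6: place WN@(2,4)
Op 7: place BK@(0,4)
Op 8: place WR@(0,2)
Op 9: place WQ@(4,3)
Per-piece attacks for B:
  BB@(0,3): attacks (1,4) (1,2) (2,1) (3,0)
  BK@(0,4): attacks (0,3) (1,4) (1,3)
  BB@(3,4): attacks (4,3) (2,3) [ray(1,-1) blocked at (4,3); ray(-1,-1) blocked at (2,3)]
B attacks (3,0): yes

Answer: yes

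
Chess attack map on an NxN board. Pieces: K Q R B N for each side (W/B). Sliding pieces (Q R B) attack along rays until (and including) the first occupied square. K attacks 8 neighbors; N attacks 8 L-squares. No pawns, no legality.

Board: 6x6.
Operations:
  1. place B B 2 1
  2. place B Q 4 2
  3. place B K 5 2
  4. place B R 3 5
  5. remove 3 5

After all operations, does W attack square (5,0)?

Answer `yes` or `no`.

Answer: no

Derivation:
Op 1: place BB@(2,1)
Op 2: place BQ@(4,2)
Op 3: place BK@(5,2)
Op 4: place BR@(3,5)
Op 5: remove (3,5)
Per-piece attacks for W:
W attacks (5,0): no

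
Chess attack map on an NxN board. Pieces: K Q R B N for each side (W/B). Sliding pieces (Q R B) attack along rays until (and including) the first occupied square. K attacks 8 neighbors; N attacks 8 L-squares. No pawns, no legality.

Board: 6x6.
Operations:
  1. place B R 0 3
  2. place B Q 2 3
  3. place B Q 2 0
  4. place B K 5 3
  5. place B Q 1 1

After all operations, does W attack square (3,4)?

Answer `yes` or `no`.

Op 1: place BR@(0,3)
Op 2: place BQ@(2,3)
Op 3: place BQ@(2,0)
Op 4: place BK@(5,3)
Op 5: place BQ@(1,1)
Per-piece attacks for W:
W attacks (3,4): no

Answer: no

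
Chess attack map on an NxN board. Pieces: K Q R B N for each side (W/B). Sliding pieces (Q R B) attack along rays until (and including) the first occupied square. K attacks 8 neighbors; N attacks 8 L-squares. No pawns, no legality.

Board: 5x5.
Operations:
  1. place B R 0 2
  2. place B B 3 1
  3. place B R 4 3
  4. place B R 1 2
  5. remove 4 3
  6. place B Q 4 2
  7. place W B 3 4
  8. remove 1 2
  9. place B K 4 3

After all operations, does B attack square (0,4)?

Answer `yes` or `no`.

Answer: yes

Derivation:
Op 1: place BR@(0,2)
Op 2: place BB@(3,1)
Op 3: place BR@(4,3)
Op 4: place BR@(1,2)
Op 5: remove (4,3)
Op 6: place BQ@(4,2)
Op 7: place WB@(3,4)
Op 8: remove (1,2)
Op 9: place BK@(4,3)
Per-piece attacks for B:
  BR@(0,2): attacks (0,3) (0,4) (0,1) (0,0) (1,2) (2,2) (3,2) (4,2) [ray(1,0) blocked at (4,2)]
  BB@(3,1): attacks (4,2) (4,0) (2,2) (1,3) (0,4) (2,0) [ray(1,1) blocked at (4,2)]
  BQ@(4,2): attacks (4,3) (4,1) (4,0) (3,2) (2,2) (1,2) (0,2) (3,3) (2,4) (3,1) [ray(0,1) blocked at (4,3); ray(-1,0) blocked at (0,2); ray(-1,-1) blocked at (3,1)]
  BK@(4,3): attacks (4,4) (4,2) (3,3) (3,4) (3,2)
B attacks (0,4): yes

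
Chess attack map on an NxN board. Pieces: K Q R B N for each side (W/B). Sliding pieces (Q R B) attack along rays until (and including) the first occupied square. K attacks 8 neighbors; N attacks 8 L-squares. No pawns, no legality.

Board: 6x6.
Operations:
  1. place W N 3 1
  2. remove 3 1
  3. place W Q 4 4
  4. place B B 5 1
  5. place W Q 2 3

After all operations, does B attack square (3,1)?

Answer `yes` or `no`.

Answer: no

Derivation:
Op 1: place WN@(3,1)
Op 2: remove (3,1)
Op 3: place WQ@(4,4)
Op 4: place BB@(5,1)
Op 5: place WQ@(2,3)
Per-piece attacks for B:
  BB@(5,1): attacks (4,2) (3,3) (2,4) (1,5) (4,0)
B attacks (3,1): no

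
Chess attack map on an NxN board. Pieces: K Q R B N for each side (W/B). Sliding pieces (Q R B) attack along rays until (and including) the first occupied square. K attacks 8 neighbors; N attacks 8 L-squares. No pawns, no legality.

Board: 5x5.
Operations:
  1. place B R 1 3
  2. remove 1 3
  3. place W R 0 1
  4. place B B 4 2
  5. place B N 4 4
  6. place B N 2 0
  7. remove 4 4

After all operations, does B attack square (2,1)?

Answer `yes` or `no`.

Op 1: place BR@(1,3)
Op 2: remove (1,3)
Op 3: place WR@(0,1)
Op 4: place BB@(4,2)
Op 5: place BN@(4,4)
Op 6: place BN@(2,0)
Op 7: remove (4,4)
Per-piece attacks for B:
  BN@(2,0): attacks (3,2) (4,1) (1,2) (0,1)
  BB@(4,2): attacks (3,3) (2,4) (3,1) (2,0) [ray(-1,-1) blocked at (2,0)]
B attacks (2,1): no

Answer: no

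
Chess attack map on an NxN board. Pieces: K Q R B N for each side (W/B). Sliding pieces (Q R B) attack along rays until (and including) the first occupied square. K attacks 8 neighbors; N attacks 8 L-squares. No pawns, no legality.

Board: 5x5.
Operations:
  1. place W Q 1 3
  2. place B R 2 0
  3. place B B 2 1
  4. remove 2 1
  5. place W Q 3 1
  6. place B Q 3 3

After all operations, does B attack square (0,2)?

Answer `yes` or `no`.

Op 1: place WQ@(1,3)
Op 2: place BR@(2,0)
Op 3: place BB@(2,1)
Op 4: remove (2,1)
Op 5: place WQ@(3,1)
Op 6: place BQ@(3,3)
Per-piece attacks for B:
  BR@(2,0): attacks (2,1) (2,2) (2,3) (2,4) (3,0) (4,0) (1,0) (0,0)
  BQ@(3,3): attacks (3,4) (3,2) (3,1) (4,3) (2,3) (1,3) (4,4) (4,2) (2,4) (2,2) (1,1) (0,0) [ray(0,-1) blocked at (3,1); ray(-1,0) blocked at (1,3)]
B attacks (0,2): no

Answer: no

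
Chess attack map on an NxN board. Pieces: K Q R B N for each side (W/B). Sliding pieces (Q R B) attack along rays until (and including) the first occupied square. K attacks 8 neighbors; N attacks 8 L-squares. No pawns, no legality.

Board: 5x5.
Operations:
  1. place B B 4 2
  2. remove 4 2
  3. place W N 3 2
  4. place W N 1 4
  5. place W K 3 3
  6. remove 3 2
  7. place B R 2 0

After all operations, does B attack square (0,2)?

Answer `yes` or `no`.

Op 1: place BB@(4,2)
Op 2: remove (4,2)
Op 3: place WN@(3,2)
Op 4: place WN@(1,4)
Op 5: place WK@(3,3)
Op 6: remove (3,2)
Op 7: place BR@(2,0)
Per-piece attacks for B:
  BR@(2,0): attacks (2,1) (2,2) (2,3) (2,4) (3,0) (4,0) (1,0) (0,0)
B attacks (0,2): no

Answer: no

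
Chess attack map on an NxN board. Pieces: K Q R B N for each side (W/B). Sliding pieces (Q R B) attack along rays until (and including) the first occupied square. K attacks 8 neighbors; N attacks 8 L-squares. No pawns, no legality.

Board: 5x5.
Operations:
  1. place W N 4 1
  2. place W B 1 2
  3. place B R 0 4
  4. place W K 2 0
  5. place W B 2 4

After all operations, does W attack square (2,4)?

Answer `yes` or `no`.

Op 1: place WN@(4,1)
Op 2: place WB@(1,2)
Op 3: place BR@(0,4)
Op 4: place WK@(2,0)
Op 5: place WB@(2,4)
Per-piece attacks for W:
  WB@(1,2): attacks (2,3) (3,4) (2,1) (3,0) (0,3) (0,1)
  WK@(2,0): attacks (2,1) (3,0) (1,0) (3,1) (1,1)
  WB@(2,4): attacks (3,3) (4,2) (1,3) (0,2)
  WN@(4,1): attacks (3,3) (2,2) (2,0)
W attacks (2,4): no

Answer: no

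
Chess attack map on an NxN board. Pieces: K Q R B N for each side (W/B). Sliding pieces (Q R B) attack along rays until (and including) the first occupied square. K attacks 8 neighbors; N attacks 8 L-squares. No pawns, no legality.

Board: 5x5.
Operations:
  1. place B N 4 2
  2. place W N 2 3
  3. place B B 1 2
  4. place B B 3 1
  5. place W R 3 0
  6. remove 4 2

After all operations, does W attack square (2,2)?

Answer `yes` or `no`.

Op 1: place BN@(4,2)
Op 2: place WN@(2,3)
Op 3: place BB@(1,2)
Op 4: place BB@(3,1)
Op 5: place WR@(3,0)
Op 6: remove (4,2)
Per-piece attacks for W:
  WN@(2,3): attacks (4,4) (0,4) (3,1) (4,2) (1,1) (0,2)
  WR@(3,0): attacks (3,1) (4,0) (2,0) (1,0) (0,0) [ray(0,1) blocked at (3,1)]
W attacks (2,2): no

Answer: no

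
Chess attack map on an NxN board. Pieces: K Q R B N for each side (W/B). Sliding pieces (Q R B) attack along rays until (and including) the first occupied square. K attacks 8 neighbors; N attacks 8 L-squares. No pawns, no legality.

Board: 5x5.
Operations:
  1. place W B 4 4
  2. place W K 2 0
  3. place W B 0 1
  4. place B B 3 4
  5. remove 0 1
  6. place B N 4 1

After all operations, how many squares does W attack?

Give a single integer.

Answer: 8

Derivation:
Op 1: place WB@(4,4)
Op 2: place WK@(2,0)
Op 3: place WB@(0,1)
Op 4: place BB@(3,4)
Op 5: remove (0,1)
Op 6: place BN@(4,1)
Per-piece attacks for W:
  WK@(2,0): attacks (2,1) (3,0) (1,0) (3,1) (1,1)
  WB@(4,4): attacks (3,3) (2,2) (1,1) (0,0)
Union (8 distinct): (0,0) (1,0) (1,1) (2,1) (2,2) (3,0) (3,1) (3,3)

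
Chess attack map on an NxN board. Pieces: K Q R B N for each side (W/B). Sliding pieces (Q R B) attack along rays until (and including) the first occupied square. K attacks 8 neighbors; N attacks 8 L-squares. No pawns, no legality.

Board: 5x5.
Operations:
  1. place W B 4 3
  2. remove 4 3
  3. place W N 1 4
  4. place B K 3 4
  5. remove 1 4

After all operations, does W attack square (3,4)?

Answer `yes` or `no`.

Op 1: place WB@(4,3)
Op 2: remove (4,3)
Op 3: place WN@(1,4)
Op 4: place BK@(3,4)
Op 5: remove (1,4)
Per-piece attacks for W:
W attacks (3,4): no

Answer: no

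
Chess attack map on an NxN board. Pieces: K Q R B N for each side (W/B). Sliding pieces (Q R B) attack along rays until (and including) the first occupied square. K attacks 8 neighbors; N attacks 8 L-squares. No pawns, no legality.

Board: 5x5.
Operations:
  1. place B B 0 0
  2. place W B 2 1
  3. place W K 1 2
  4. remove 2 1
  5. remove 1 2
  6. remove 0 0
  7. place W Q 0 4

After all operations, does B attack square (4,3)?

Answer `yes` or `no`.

Op 1: place BB@(0,0)
Op 2: place WB@(2,1)
Op 3: place WK@(1,2)
Op 4: remove (2,1)
Op 5: remove (1,2)
Op 6: remove (0,0)
Op 7: place WQ@(0,4)
Per-piece attacks for B:
B attacks (4,3): no

Answer: no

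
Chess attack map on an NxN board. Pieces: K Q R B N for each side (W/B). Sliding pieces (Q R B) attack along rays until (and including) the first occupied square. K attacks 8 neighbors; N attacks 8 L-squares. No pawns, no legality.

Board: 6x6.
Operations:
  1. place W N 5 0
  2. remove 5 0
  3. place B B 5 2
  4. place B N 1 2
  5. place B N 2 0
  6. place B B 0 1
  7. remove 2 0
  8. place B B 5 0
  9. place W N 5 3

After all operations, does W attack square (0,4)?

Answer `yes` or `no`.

Answer: no

Derivation:
Op 1: place WN@(5,0)
Op 2: remove (5,0)
Op 3: place BB@(5,2)
Op 4: place BN@(1,2)
Op 5: place BN@(2,0)
Op 6: place BB@(0,1)
Op 7: remove (2,0)
Op 8: place BB@(5,0)
Op 9: place WN@(5,3)
Per-piece attacks for W:
  WN@(5,3): attacks (4,5) (3,4) (4,1) (3,2)
W attacks (0,4): no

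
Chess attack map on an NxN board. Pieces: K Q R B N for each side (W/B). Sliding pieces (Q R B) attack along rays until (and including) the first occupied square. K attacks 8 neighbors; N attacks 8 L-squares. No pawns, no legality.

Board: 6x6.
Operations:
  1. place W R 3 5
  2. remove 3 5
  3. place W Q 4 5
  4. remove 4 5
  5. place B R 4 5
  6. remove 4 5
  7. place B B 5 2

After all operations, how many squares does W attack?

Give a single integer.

Answer: 0

Derivation:
Op 1: place WR@(3,5)
Op 2: remove (3,5)
Op 3: place WQ@(4,5)
Op 4: remove (4,5)
Op 5: place BR@(4,5)
Op 6: remove (4,5)
Op 7: place BB@(5,2)
Per-piece attacks for W:
Union (0 distinct): (none)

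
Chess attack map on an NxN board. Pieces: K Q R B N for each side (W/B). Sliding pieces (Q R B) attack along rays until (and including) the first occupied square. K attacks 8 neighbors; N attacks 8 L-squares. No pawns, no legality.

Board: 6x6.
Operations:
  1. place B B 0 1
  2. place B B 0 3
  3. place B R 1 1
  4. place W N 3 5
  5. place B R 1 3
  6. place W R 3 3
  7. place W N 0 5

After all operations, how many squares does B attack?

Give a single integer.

Answer: 18

Derivation:
Op 1: place BB@(0,1)
Op 2: place BB@(0,3)
Op 3: place BR@(1,1)
Op 4: place WN@(3,5)
Op 5: place BR@(1,3)
Op 6: place WR@(3,3)
Op 7: place WN@(0,5)
Per-piece attacks for B:
  BB@(0,1): attacks (1,2) (2,3) (3,4) (4,5) (1,0)
  BB@(0,3): attacks (1,4) (2,5) (1,2) (2,1) (3,0)
  BR@(1,1): attacks (1,2) (1,3) (1,0) (2,1) (3,1) (4,1) (5,1) (0,1) [ray(0,1) blocked at (1,3); ray(-1,0) blocked at (0,1)]
  BR@(1,3): attacks (1,4) (1,5) (1,2) (1,1) (2,3) (3,3) (0,3) [ray(0,-1) blocked at (1,1); ray(1,0) blocked at (3,3); ray(-1,0) blocked at (0,3)]
Union (18 distinct): (0,1) (0,3) (1,0) (1,1) (1,2) (1,3) (1,4) (1,5) (2,1) (2,3) (2,5) (3,0) (3,1) (3,3) (3,4) (4,1) (4,5) (5,1)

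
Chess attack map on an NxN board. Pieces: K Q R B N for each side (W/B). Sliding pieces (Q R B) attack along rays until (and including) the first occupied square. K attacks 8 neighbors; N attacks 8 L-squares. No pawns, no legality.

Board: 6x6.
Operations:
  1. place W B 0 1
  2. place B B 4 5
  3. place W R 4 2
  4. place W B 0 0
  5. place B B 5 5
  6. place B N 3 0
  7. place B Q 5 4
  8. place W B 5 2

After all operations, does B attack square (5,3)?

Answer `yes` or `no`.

Answer: yes

Derivation:
Op 1: place WB@(0,1)
Op 2: place BB@(4,5)
Op 3: place WR@(4,2)
Op 4: place WB@(0,0)
Op 5: place BB@(5,5)
Op 6: place BN@(3,0)
Op 7: place BQ@(5,4)
Op 8: place WB@(5,2)
Per-piece attacks for B:
  BN@(3,0): attacks (4,2) (5,1) (2,2) (1,1)
  BB@(4,5): attacks (5,4) (3,4) (2,3) (1,2) (0,1) [ray(1,-1) blocked at (5,4); ray(-1,-1) blocked at (0,1)]
  BQ@(5,4): attacks (5,5) (5,3) (5,2) (4,4) (3,4) (2,4) (1,4) (0,4) (4,5) (4,3) (3,2) (2,1) (1,0) [ray(0,1) blocked at (5,5); ray(0,-1) blocked at (5,2); ray(-1,1) blocked at (4,5)]
  BB@(5,5): attacks (4,4) (3,3) (2,2) (1,1) (0,0) [ray(-1,-1) blocked at (0,0)]
B attacks (5,3): yes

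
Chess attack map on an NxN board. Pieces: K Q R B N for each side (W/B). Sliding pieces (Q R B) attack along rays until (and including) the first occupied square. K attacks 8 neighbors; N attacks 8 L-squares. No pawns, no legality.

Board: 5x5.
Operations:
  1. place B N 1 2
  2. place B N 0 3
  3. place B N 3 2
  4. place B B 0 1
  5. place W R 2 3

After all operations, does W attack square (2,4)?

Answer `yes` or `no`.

Answer: yes

Derivation:
Op 1: place BN@(1,2)
Op 2: place BN@(0,3)
Op 3: place BN@(3,2)
Op 4: place BB@(0,1)
Op 5: place WR@(2,3)
Per-piece attacks for W:
  WR@(2,3): attacks (2,4) (2,2) (2,1) (2,0) (3,3) (4,3) (1,3) (0,3) [ray(-1,0) blocked at (0,3)]
W attacks (2,4): yes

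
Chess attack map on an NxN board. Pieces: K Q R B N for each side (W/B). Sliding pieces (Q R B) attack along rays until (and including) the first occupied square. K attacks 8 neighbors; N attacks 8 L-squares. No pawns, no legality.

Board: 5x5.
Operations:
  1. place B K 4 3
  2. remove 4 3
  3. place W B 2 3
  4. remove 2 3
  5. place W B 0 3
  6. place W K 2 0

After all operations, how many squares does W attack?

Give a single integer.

Op 1: place BK@(4,3)
Op 2: remove (4,3)
Op 3: place WB@(2,3)
Op 4: remove (2,3)
Op 5: place WB@(0,3)
Op 6: place WK@(2,0)
Per-piece attacks for W:
  WB@(0,3): attacks (1,4) (1,2) (2,1) (3,0)
  WK@(2,0): attacks (2,1) (3,0) (1,0) (3,1) (1,1)
Union (7 distinct): (1,0) (1,1) (1,2) (1,4) (2,1) (3,0) (3,1)

Answer: 7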